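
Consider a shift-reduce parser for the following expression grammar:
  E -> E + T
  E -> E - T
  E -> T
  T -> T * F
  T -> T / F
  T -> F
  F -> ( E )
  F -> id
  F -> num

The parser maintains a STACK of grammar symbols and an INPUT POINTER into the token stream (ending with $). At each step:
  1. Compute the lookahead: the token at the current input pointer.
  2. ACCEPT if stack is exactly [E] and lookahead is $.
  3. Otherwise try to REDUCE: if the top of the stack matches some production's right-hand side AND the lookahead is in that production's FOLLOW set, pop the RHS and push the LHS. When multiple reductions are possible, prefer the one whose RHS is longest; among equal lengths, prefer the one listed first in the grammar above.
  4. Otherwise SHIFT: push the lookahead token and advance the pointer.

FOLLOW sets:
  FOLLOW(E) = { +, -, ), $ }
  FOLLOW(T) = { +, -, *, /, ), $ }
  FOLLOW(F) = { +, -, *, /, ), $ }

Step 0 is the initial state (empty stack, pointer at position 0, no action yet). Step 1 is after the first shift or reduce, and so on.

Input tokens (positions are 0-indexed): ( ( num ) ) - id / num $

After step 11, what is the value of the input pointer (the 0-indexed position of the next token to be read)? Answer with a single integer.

Step 1: shift (. Stack=[(] ptr=1 lookahead=( remaining=[( num ) ) - id / num $]
Step 2: shift (. Stack=[( (] ptr=2 lookahead=num remaining=[num ) ) - id / num $]
Step 3: shift num. Stack=[( ( num] ptr=3 lookahead=) remaining=[) ) - id / num $]
Step 4: reduce F->num. Stack=[( ( F] ptr=3 lookahead=) remaining=[) ) - id / num $]
Step 5: reduce T->F. Stack=[( ( T] ptr=3 lookahead=) remaining=[) ) - id / num $]
Step 6: reduce E->T. Stack=[( ( E] ptr=3 lookahead=) remaining=[) ) - id / num $]
Step 7: shift ). Stack=[( ( E )] ptr=4 lookahead=) remaining=[) - id / num $]
Step 8: reduce F->( E ). Stack=[( F] ptr=4 lookahead=) remaining=[) - id / num $]
Step 9: reduce T->F. Stack=[( T] ptr=4 lookahead=) remaining=[) - id / num $]
Step 10: reduce E->T. Stack=[( E] ptr=4 lookahead=) remaining=[) - id / num $]
Step 11: shift ). Stack=[( E )] ptr=5 lookahead=- remaining=[- id / num $]

Answer: 5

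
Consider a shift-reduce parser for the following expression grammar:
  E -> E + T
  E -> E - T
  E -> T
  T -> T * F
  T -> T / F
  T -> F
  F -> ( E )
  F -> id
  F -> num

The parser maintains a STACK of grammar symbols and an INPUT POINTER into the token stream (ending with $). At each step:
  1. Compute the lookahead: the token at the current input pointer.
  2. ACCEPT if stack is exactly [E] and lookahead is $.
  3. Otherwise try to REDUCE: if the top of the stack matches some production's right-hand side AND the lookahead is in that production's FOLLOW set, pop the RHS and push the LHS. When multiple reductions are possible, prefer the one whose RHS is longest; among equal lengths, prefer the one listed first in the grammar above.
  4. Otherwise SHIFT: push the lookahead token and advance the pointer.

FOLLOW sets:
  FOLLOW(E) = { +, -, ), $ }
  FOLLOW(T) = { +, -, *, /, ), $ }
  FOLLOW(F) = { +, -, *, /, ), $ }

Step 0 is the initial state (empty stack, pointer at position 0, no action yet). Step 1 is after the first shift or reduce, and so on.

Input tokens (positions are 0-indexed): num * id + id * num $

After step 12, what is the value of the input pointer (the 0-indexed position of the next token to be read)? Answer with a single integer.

Step 1: shift num. Stack=[num] ptr=1 lookahead=* remaining=[* id + id * num $]
Step 2: reduce F->num. Stack=[F] ptr=1 lookahead=* remaining=[* id + id * num $]
Step 3: reduce T->F. Stack=[T] ptr=1 lookahead=* remaining=[* id + id * num $]
Step 4: shift *. Stack=[T *] ptr=2 lookahead=id remaining=[id + id * num $]
Step 5: shift id. Stack=[T * id] ptr=3 lookahead=+ remaining=[+ id * num $]
Step 6: reduce F->id. Stack=[T * F] ptr=3 lookahead=+ remaining=[+ id * num $]
Step 7: reduce T->T * F. Stack=[T] ptr=3 lookahead=+ remaining=[+ id * num $]
Step 8: reduce E->T. Stack=[E] ptr=3 lookahead=+ remaining=[+ id * num $]
Step 9: shift +. Stack=[E +] ptr=4 lookahead=id remaining=[id * num $]
Step 10: shift id. Stack=[E + id] ptr=5 lookahead=* remaining=[* num $]
Step 11: reduce F->id. Stack=[E + F] ptr=5 lookahead=* remaining=[* num $]
Step 12: reduce T->F. Stack=[E + T] ptr=5 lookahead=* remaining=[* num $]

Answer: 5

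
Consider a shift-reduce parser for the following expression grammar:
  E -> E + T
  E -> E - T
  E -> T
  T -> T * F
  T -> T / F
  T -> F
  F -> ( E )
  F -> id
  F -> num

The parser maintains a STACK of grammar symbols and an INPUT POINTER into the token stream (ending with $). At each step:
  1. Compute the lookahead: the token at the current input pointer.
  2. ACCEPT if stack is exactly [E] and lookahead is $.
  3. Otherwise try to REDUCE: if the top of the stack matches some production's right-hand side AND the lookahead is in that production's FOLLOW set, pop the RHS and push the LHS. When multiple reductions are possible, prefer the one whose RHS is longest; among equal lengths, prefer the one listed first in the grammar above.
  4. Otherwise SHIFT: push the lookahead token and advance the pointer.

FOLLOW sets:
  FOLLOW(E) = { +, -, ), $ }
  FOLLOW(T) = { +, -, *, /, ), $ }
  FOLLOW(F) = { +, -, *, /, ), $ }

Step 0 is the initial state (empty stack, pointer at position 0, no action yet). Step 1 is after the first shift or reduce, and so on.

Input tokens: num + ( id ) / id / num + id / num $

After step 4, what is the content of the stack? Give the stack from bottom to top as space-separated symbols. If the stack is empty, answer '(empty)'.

Step 1: shift num. Stack=[num] ptr=1 lookahead=+ remaining=[+ ( id ) / id / num + id / num $]
Step 2: reduce F->num. Stack=[F] ptr=1 lookahead=+ remaining=[+ ( id ) / id / num + id / num $]
Step 3: reduce T->F. Stack=[T] ptr=1 lookahead=+ remaining=[+ ( id ) / id / num + id / num $]
Step 4: reduce E->T. Stack=[E] ptr=1 lookahead=+ remaining=[+ ( id ) / id / num + id / num $]

Answer: E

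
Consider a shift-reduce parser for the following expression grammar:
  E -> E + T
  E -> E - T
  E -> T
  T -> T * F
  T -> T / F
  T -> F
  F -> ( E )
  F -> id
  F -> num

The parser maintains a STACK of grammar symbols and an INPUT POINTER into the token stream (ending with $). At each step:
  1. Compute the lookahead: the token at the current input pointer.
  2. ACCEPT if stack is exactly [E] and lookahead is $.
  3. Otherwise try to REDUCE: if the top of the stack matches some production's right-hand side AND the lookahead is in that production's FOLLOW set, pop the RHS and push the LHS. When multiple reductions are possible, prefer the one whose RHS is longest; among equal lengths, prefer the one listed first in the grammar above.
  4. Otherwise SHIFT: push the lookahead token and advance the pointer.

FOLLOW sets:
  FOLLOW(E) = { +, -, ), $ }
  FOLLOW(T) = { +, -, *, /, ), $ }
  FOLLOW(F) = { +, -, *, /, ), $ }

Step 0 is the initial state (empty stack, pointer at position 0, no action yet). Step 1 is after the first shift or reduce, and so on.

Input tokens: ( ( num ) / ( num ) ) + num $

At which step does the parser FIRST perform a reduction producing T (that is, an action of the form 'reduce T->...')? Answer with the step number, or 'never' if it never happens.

Step 1: shift (. Stack=[(] ptr=1 lookahead=( remaining=[( num ) / ( num ) ) + num $]
Step 2: shift (. Stack=[( (] ptr=2 lookahead=num remaining=[num ) / ( num ) ) + num $]
Step 3: shift num. Stack=[( ( num] ptr=3 lookahead=) remaining=[) / ( num ) ) + num $]
Step 4: reduce F->num. Stack=[( ( F] ptr=3 lookahead=) remaining=[) / ( num ) ) + num $]
Step 5: reduce T->F. Stack=[( ( T] ptr=3 lookahead=) remaining=[) / ( num ) ) + num $]

Answer: 5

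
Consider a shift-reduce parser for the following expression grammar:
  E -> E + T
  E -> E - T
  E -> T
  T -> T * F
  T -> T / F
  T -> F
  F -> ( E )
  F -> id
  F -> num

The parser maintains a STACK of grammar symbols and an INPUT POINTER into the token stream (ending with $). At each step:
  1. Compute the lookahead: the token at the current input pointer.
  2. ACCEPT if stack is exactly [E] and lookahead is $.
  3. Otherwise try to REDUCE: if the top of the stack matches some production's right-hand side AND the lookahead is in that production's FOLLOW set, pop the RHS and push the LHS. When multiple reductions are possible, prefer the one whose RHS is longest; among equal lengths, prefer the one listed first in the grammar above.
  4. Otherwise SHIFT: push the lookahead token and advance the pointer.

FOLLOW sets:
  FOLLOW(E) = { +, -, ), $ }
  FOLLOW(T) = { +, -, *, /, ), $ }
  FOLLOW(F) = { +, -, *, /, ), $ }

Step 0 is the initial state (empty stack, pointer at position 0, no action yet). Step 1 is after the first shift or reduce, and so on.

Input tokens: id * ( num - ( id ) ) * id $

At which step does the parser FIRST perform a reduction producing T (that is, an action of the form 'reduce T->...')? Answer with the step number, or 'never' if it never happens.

Answer: 3

Derivation:
Step 1: shift id. Stack=[id] ptr=1 lookahead=* remaining=[* ( num - ( id ) ) * id $]
Step 2: reduce F->id. Stack=[F] ptr=1 lookahead=* remaining=[* ( num - ( id ) ) * id $]
Step 3: reduce T->F. Stack=[T] ptr=1 lookahead=* remaining=[* ( num - ( id ) ) * id $]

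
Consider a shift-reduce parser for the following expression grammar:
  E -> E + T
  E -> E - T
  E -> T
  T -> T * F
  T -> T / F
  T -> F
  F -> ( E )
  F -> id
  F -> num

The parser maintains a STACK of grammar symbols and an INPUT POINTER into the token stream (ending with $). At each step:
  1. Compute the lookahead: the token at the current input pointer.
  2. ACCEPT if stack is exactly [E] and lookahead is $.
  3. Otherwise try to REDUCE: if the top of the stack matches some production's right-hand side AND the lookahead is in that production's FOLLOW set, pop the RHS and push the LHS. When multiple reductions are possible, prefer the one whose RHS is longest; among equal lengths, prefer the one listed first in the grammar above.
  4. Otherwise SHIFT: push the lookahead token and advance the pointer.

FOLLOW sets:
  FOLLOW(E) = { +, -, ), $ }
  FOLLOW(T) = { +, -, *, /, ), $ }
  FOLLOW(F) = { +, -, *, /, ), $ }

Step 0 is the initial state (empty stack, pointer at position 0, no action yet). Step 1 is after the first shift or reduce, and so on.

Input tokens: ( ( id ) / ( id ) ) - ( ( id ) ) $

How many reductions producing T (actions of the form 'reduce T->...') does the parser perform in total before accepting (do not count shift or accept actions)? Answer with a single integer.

Step 1: shift (. Stack=[(] ptr=1 lookahead=( remaining=[( id ) / ( id ) ) - ( ( id ) ) $]
Step 2: shift (. Stack=[( (] ptr=2 lookahead=id remaining=[id ) / ( id ) ) - ( ( id ) ) $]
Step 3: shift id. Stack=[( ( id] ptr=3 lookahead=) remaining=[) / ( id ) ) - ( ( id ) ) $]
Step 4: reduce F->id. Stack=[( ( F] ptr=3 lookahead=) remaining=[) / ( id ) ) - ( ( id ) ) $]
Step 5: reduce T->F. Stack=[( ( T] ptr=3 lookahead=) remaining=[) / ( id ) ) - ( ( id ) ) $]
Step 6: reduce E->T. Stack=[( ( E] ptr=3 lookahead=) remaining=[) / ( id ) ) - ( ( id ) ) $]
Step 7: shift ). Stack=[( ( E )] ptr=4 lookahead=/ remaining=[/ ( id ) ) - ( ( id ) ) $]
Step 8: reduce F->( E ). Stack=[( F] ptr=4 lookahead=/ remaining=[/ ( id ) ) - ( ( id ) ) $]
Step 9: reduce T->F. Stack=[( T] ptr=4 lookahead=/ remaining=[/ ( id ) ) - ( ( id ) ) $]
Step 10: shift /. Stack=[( T /] ptr=5 lookahead=( remaining=[( id ) ) - ( ( id ) ) $]
Step 11: shift (. Stack=[( T / (] ptr=6 lookahead=id remaining=[id ) ) - ( ( id ) ) $]
Step 12: shift id. Stack=[( T / ( id] ptr=7 lookahead=) remaining=[) ) - ( ( id ) ) $]
Step 13: reduce F->id. Stack=[( T / ( F] ptr=7 lookahead=) remaining=[) ) - ( ( id ) ) $]
Step 14: reduce T->F. Stack=[( T / ( T] ptr=7 lookahead=) remaining=[) ) - ( ( id ) ) $]
Step 15: reduce E->T. Stack=[( T / ( E] ptr=7 lookahead=) remaining=[) ) - ( ( id ) ) $]
Step 16: shift ). Stack=[( T / ( E )] ptr=8 lookahead=) remaining=[) - ( ( id ) ) $]
Step 17: reduce F->( E ). Stack=[( T / F] ptr=8 lookahead=) remaining=[) - ( ( id ) ) $]
Step 18: reduce T->T / F. Stack=[( T] ptr=8 lookahead=) remaining=[) - ( ( id ) ) $]
Step 19: reduce E->T. Stack=[( E] ptr=8 lookahead=) remaining=[) - ( ( id ) ) $]
Step 20: shift ). Stack=[( E )] ptr=9 lookahead=- remaining=[- ( ( id ) ) $]
Step 21: reduce F->( E ). Stack=[F] ptr=9 lookahead=- remaining=[- ( ( id ) ) $]
Step 22: reduce T->F. Stack=[T] ptr=9 lookahead=- remaining=[- ( ( id ) ) $]
Step 23: reduce E->T. Stack=[E] ptr=9 lookahead=- remaining=[- ( ( id ) ) $]
Step 24: shift -. Stack=[E -] ptr=10 lookahead=( remaining=[( ( id ) ) $]
Step 25: shift (. Stack=[E - (] ptr=11 lookahead=( remaining=[( id ) ) $]
Step 26: shift (. Stack=[E - ( (] ptr=12 lookahead=id remaining=[id ) ) $]
Step 27: shift id. Stack=[E - ( ( id] ptr=13 lookahead=) remaining=[) ) $]
Step 28: reduce F->id. Stack=[E - ( ( F] ptr=13 lookahead=) remaining=[) ) $]
Step 29: reduce T->F. Stack=[E - ( ( T] ptr=13 lookahead=) remaining=[) ) $]
Step 30: reduce E->T. Stack=[E - ( ( E] ptr=13 lookahead=) remaining=[) ) $]
Step 31: shift ). Stack=[E - ( ( E )] ptr=14 lookahead=) remaining=[) $]
Step 32: reduce F->( E ). Stack=[E - ( F] ptr=14 lookahead=) remaining=[) $]
Step 33: reduce T->F. Stack=[E - ( T] ptr=14 lookahead=) remaining=[) $]
Step 34: reduce E->T. Stack=[E - ( E] ptr=14 lookahead=) remaining=[) $]
Step 35: shift ). Stack=[E - ( E )] ptr=15 lookahead=$ remaining=[$]
Step 36: reduce F->( E ). Stack=[E - F] ptr=15 lookahead=$ remaining=[$]
Step 37: reduce T->F. Stack=[E - T] ptr=15 lookahead=$ remaining=[$]
Step 38: reduce E->E - T. Stack=[E] ptr=15 lookahead=$ remaining=[$]
Step 39: accept. Stack=[E] ptr=15 lookahead=$ remaining=[$]

Answer: 8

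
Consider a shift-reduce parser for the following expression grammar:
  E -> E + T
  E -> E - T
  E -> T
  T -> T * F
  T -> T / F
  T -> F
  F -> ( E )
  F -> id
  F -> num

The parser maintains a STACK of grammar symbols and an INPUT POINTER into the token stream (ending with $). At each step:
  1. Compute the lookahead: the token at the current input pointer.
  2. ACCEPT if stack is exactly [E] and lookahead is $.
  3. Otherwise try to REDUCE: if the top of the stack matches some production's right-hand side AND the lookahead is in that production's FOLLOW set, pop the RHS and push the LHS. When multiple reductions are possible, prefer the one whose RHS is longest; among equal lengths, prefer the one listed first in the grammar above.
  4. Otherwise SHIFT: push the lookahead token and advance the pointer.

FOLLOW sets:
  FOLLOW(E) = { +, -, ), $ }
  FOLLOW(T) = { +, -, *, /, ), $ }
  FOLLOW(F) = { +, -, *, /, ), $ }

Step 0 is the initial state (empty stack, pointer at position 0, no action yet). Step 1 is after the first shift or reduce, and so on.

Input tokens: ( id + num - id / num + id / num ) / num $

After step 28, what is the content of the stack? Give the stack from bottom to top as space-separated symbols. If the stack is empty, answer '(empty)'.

Step 1: shift (. Stack=[(] ptr=1 lookahead=id remaining=[id + num - id / num + id / num ) / num $]
Step 2: shift id. Stack=[( id] ptr=2 lookahead=+ remaining=[+ num - id / num + id / num ) / num $]
Step 3: reduce F->id. Stack=[( F] ptr=2 lookahead=+ remaining=[+ num - id / num + id / num ) / num $]
Step 4: reduce T->F. Stack=[( T] ptr=2 lookahead=+ remaining=[+ num - id / num + id / num ) / num $]
Step 5: reduce E->T. Stack=[( E] ptr=2 lookahead=+ remaining=[+ num - id / num + id / num ) / num $]
Step 6: shift +. Stack=[( E +] ptr=3 lookahead=num remaining=[num - id / num + id / num ) / num $]
Step 7: shift num. Stack=[( E + num] ptr=4 lookahead=- remaining=[- id / num + id / num ) / num $]
Step 8: reduce F->num. Stack=[( E + F] ptr=4 lookahead=- remaining=[- id / num + id / num ) / num $]
Step 9: reduce T->F. Stack=[( E + T] ptr=4 lookahead=- remaining=[- id / num + id / num ) / num $]
Step 10: reduce E->E + T. Stack=[( E] ptr=4 lookahead=- remaining=[- id / num + id / num ) / num $]
Step 11: shift -. Stack=[( E -] ptr=5 lookahead=id remaining=[id / num + id / num ) / num $]
Step 12: shift id. Stack=[( E - id] ptr=6 lookahead=/ remaining=[/ num + id / num ) / num $]
Step 13: reduce F->id. Stack=[( E - F] ptr=6 lookahead=/ remaining=[/ num + id / num ) / num $]
Step 14: reduce T->F. Stack=[( E - T] ptr=6 lookahead=/ remaining=[/ num + id / num ) / num $]
Step 15: shift /. Stack=[( E - T /] ptr=7 lookahead=num remaining=[num + id / num ) / num $]
Step 16: shift num. Stack=[( E - T / num] ptr=8 lookahead=+ remaining=[+ id / num ) / num $]
Step 17: reduce F->num. Stack=[( E - T / F] ptr=8 lookahead=+ remaining=[+ id / num ) / num $]
Step 18: reduce T->T / F. Stack=[( E - T] ptr=8 lookahead=+ remaining=[+ id / num ) / num $]
Step 19: reduce E->E - T. Stack=[( E] ptr=8 lookahead=+ remaining=[+ id / num ) / num $]
Step 20: shift +. Stack=[( E +] ptr=9 lookahead=id remaining=[id / num ) / num $]
Step 21: shift id. Stack=[( E + id] ptr=10 lookahead=/ remaining=[/ num ) / num $]
Step 22: reduce F->id. Stack=[( E + F] ptr=10 lookahead=/ remaining=[/ num ) / num $]
Step 23: reduce T->F. Stack=[( E + T] ptr=10 lookahead=/ remaining=[/ num ) / num $]
Step 24: shift /. Stack=[( E + T /] ptr=11 lookahead=num remaining=[num ) / num $]
Step 25: shift num. Stack=[( E + T / num] ptr=12 lookahead=) remaining=[) / num $]
Step 26: reduce F->num. Stack=[( E + T / F] ptr=12 lookahead=) remaining=[) / num $]
Step 27: reduce T->T / F. Stack=[( E + T] ptr=12 lookahead=) remaining=[) / num $]
Step 28: reduce E->E + T. Stack=[( E] ptr=12 lookahead=) remaining=[) / num $]

Answer: ( E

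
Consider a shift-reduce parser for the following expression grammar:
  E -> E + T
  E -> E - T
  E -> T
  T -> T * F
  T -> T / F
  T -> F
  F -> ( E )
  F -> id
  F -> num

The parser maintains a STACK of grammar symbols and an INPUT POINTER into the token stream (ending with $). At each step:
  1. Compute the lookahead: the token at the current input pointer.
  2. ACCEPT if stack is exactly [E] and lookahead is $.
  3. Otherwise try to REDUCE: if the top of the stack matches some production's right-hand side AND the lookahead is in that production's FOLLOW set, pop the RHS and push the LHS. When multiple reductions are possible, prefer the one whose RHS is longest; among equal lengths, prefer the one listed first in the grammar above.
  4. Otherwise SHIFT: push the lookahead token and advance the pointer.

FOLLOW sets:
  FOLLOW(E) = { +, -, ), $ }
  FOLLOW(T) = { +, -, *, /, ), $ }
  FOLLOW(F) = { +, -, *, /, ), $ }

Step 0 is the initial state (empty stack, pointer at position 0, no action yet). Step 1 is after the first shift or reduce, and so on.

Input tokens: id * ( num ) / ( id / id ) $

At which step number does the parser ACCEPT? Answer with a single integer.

Answer: 27

Derivation:
Step 1: shift id. Stack=[id] ptr=1 lookahead=* remaining=[* ( num ) / ( id / id ) $]
Step 2: reduce F->id. Stack=[F] ptr=1 lookahead=* remaining=[* ( num ) / ( id / id ) $]
Step 3: reduce T->F. Stack=[T] ptr=1 lookahead=* remaining=[* ( num ) / ( id / id ) $]
Step 4: shift *. Stack=[T *] ptr=2 lookahead=( remaining=[( num ) / ( id / id ) $]
Step 5: shift (. Stack=[T * (] ptr=3 lookahead=num remaining=[num ) / ( id / id ) $]
Step 6: shift num. Stack=[T * ( num] ptr=4 lookahead=) remaining=[) / ( id / id ) $]
Step 7: reduce F->num. Stack=[T * ( F] ptr=4 lookahead=) remaining=[) / ( id / id ) $]
Step 8: reduce T->F. Stack=[T * ( T] ptr=4 lookahead=) remaining=[) / ( id / id ) $]
Step 9: reduce E->T. Stack=[T * ( E] ptr=4 lookahead=) remaining=[) / ( id / id ) $]
Step 10: shift ). Stack=[T * ( E )] ptr=5 lookahead=/ remaining=[/ ( id / id ) $]
Step 11: reduce F->( E ). Stack=[T * F] ptr=5 lookahead=/ remaining=[/ ( id / id ) $]
Step 12: reduce T->T * F. Stack=[T] ptr=5 lookahead=/ remaining=[/ ( id / id ) $]
Step 13: shift /. Stack=[T /] ptr=6 lookahead=( remaining=[( id / id ) $]
Step 14: shift (. Stack=[T / (] ptr=7 lookahead=id remaining=[id / id ) $]
Step 15: shift id. Stack=[T / ( id] ptr=8 lookahead=/ remaining=[/ id ) $]
Step 16: reduce F->id. Stack=[T / ( F] ptr=8 lookahead=/ remaining=[/ id ) $]
Step 17: reduce T->F. Stack=[T / ( T] ptr=8 lookahead=/ remaining=[/ id ) $]
Step 18: shift /. Stack=[T / ( T /] ptr=9 lookahead=id remaining=[id ) $]
Step 19: shift id. Stack=[T / ( T / id] ptr=10 lookahead=) remaining=[) $]
Step 20: reduce F->id. Stack=[T / ( T / F] ptr=10 lookahead=) remaining=[) $]
Step 21: reduce T->T / F. Stack=[T / ( T] ptr=10 lookahead=) remaining=[) $]
Step 22: reduce E->T. Stack=[T / ( E] ptr=10 lookahead=) remaining=[) $]
Step 23: shift ). Stack=[T / ( E )] ptr=11 lookahead=$ remaining=[$]
Step 24: reduce F->( E ). Stack=[T / F] ptr=11 lookahead=$ remaining=[$]
Step 25: reduce T->T / F. Stack=[T] ptr=11 lookahead=$ remaining=[$]
Step 26: reduce E->T. Stack=[E] ptr=11 lookahead=$ remaining=[$]
Step 27: accept. Stack=[E] ptr=11 lookahead=$ remaining=[$]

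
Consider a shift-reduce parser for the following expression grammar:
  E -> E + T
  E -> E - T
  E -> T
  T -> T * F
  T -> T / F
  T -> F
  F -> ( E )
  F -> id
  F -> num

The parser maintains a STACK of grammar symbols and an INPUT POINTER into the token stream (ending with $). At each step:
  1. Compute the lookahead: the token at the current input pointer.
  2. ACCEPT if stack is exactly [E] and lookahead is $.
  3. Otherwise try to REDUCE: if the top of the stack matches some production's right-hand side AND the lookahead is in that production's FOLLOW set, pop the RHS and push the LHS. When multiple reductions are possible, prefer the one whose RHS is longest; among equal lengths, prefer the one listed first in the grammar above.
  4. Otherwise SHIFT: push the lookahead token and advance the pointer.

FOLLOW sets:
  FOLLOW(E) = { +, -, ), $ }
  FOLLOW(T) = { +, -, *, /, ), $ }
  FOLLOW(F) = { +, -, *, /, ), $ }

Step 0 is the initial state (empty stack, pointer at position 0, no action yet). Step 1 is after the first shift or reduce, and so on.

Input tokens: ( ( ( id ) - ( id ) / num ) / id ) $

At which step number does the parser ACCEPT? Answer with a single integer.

Answer: 38

Derivation:
Step 1: shift (. Stack=[(] ptr=1 lookahead=( remaining=[( ( id ) - ( id ) / num ) / id ) $]
Step 2: shift (. Stack=[( (] ptr=2 lookahead=( remaining=[( id ) - ( id ) / num ) / id ) $]
Step 3: shift (. Stack=[( ( (] ptr=3 lookahead=id remaining=[id ) - ( id ) / num ) / id ) $]
Step 4: shift id. Stack=[( ( ( id] ptr=4 lookahead=) remaining=[) - ( id ) / num ) / id ) $]
Step 5: reduce F->id. Stack=[( ( ( F] ptr=4 lookahead=) remaining=[) - ( id ) / num ) / id ) $]
Step 6: reduce T->F. Stack=[( ( ( T] ptr=4 lookahead=) remaining=[) - ( id ) / num ) / id ) $]
Step 7: reduce E->T. Stack=[( ( ( E] ptr=4 lookahead=) remaining=[) - ( id ) / num ) / id ) $]
Step 8: shift ). Stack=[( ( ( E )] ptr=5 lookahead=- remaining=[- ( id ) / num ) / id ) $]
Step 9: reduce F->( E ). Stack=[( ( F] ptr=5 lookahead=- remaining=[- ( id ) / num ) / id ) $]
Step 10: reduce T->F. Stack=[( ( T] ptr=5 lookahead=- remaining=[- ( id ) / num ) / id ) $]
Step 11: reduce E->T. Stack=[( ( E] ptr=5 lookahead=- remaining=[- ( id ) / num ) / id ) $]
Step 12: shift -. Stack=[( ( E -] ptr=6 lookahead=( remaining=[( id ) / num ) / id ) $]
Step 13: shift (. Stack=[( ( E - (] ptr=7 lookahead=id remaining=[id ) / num ) / id ) $]
Step 14: shift id. Stack=[( ( E - ( id] ptr=8 lookahead=) remaining=[) / num ) / id ) $]
Step 15: reduce F->id. Stack=[( ( E - ( F] ptr=8 lookahead=) remaining=[) / num ) / id ) $]
Step 16: reduce T->F. Stack=[( ( E - ( T] ptr=8 lookahead=) remaining=[) / num ) / id ) $]
Step 17: reduce E->T. Stack=[( ( E - ( E] ptr=8 lookahead=) remaining=[) / num ) / id ) $]
Step 18: shift ). Stack=[( ( E - ( E )] ptr=9 lookahead=/ remaining=[/ num ) / id ) $]
Step 19: reduce F->( E ). Stack=[( ( E - F] ptr=9 lookahead=/ remaining=[/ num ) / id ) $]
Step 20: reduce T->F. Stack=[( ( E - T] ptr=9 lookahead=/ remaining=[/ num ) / id ) $]
Step 21: shift /. Stack=[( ( E - T /] ptr=10 lookahead=num remaining=[num ) / id ) $]
Step 22: shift num. Stack=[( ( E - T / num] ptr=11 lookahead=) remaining=[) / id ) $]
Step 23: reduce F->num. Stack=[( ( E - T / F] ptr=11 lookahead=) remaining=[) / id ) $]
Step 24: reduce T->T / F. Stack=[( ( E - T] ptr=11 lookahead=) remaining=[) / id ) $]
Step 25: reduce E->E - T. Stack=[( ( E] ptr=11 lookahead=) remaining=[) / id ) $]
Step 26: shift ). Stack=[( ( E )] ptr=12 lookahead=/ remaining=[/ id ) $]
Step 27: reduce F->( E ). Stack=[( F] ptr=12 lookahead=/ remaining=[/ id ) $]
Step 28: reduce T->F. Stack=[( T] ptr=12 lookahead=/ remaining=[/ id ) $]
Step 29: shift /. Stack=[( T /] ptr=13 lookahead=id remaining=[id ) $]
Step 30: shift id. Stack=[( T / id] ptr=14 lookahead=) remaining=[) $]
Step 31: reduce F->id. Stack=[( T / F] ptr=14 lookahead=) remaining=[) $]
Step 32: reduce T->T / F. Stack=[( T] ptr=14 lookahead=) remaining=[) $]
Step 33: reduce E->T. Stack=[( E] ptr=14 lookahead=) remaining=[) $]
Step 34: shift ). Stack=[( E )] ptr=15 lookahead=$ remaining=[$]
Step 35: reduce F->( E ). Stack=[F] ptr=15 lookahead=$ remaining=[$]
Step 36: reduce T->F. Stack=[T] ptr=15 lookahead=$ remaining=[$]
Step 37: reduce E->T. Stack=[E] ptr=15 lookahead=$ remaining=[$]
Step 38: accept. Stack=[E] ptr=15 lookahead=$ remaining=[$]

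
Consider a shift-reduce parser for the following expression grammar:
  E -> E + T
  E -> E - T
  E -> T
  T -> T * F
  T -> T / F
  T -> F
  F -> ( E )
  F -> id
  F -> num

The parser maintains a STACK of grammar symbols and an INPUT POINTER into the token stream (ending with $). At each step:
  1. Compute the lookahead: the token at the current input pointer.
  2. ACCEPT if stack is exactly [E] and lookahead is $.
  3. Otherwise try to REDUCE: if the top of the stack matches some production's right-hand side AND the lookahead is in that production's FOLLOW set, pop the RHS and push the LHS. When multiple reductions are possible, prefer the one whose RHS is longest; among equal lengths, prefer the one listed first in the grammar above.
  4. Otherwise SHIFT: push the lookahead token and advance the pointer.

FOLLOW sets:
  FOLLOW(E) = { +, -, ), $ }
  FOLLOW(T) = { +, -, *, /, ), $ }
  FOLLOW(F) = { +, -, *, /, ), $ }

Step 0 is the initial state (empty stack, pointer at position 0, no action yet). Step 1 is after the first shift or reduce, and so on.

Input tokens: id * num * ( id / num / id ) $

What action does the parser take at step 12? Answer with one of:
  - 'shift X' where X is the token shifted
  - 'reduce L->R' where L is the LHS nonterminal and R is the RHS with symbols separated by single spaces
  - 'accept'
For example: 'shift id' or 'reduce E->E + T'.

Step 1: shift id. Stack=[id] ptr=1 lookahead=* remaining=[* num * ( id / num / id ) $]
Step 2: reduce F->id. Stack=[F] ptr=1 lookahead=* remaining=[* num * ( id / num / id ) $]
Step 3: reduce T->F. Stack=[T] ptr=1 lookahead=* remaining=[* num * ( id / num / id ) $]
Step 4: shift *. Stack=[T *] ptr=2 lookahead=num remaining=[num * ( id / num / id ) $]
Step 5: shift num. Stack=[T * num] ptr=3 lookahead=* remaining=[* ( id / num / id ) $]
Step 6: reduce F->num. Stack=[T * F] ptr=3 lookahead=* remaining=[* ( id / num / id ) $]
Step 7: reduce T->T * F. Stack=[T] ptr=3 lookahead=* remaining=[* ( id / num / id ) $]
Step 8: shift *. Stack=[T *] ptr=4 lookahead=( remaining=[( id / num / id ) $]
Step 9: shift (. Stack=[T * (] ptr=5 lookahead=id remaining=[id / num / id ) $]
Step 10: shift id. Stack=[T * ( id] ptr=6 lookahead=/ remaining=[/ num / id ) $]
Step 11: reduce F->id. Stack=[T * ( F] ptr=6 lookahead=/ remaining=[/ num / id ) $]
Step 12: reduce T->F. Stack=[T * ( T] ptr=6 lookahead=/ remaining=[/ num / id ) $]

Answer: reduce T->F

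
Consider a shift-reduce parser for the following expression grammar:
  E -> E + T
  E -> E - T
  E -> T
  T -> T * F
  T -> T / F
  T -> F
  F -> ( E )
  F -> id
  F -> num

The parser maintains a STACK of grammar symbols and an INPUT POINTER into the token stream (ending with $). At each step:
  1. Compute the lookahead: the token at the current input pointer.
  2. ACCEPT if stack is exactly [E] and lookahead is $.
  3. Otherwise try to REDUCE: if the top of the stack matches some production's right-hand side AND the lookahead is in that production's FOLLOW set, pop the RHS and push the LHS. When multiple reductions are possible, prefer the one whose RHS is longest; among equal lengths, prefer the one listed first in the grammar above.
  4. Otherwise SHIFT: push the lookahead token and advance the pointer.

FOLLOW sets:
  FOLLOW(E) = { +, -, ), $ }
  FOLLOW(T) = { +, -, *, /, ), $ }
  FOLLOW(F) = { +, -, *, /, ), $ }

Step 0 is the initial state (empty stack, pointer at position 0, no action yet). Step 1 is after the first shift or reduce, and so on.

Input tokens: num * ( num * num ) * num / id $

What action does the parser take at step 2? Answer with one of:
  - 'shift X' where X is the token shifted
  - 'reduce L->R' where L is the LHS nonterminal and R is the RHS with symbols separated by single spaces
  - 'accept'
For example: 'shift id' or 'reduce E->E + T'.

Answer: reduce F->num

Derivation:
Step 1: shift num. Stack=[num] ptr=1 lookahead=* remaining=[* ( num * num ) * num / id $]
Step 2: reduce F->num. Stack=[F] ptr=1 lookahead=* remaining=[* ( num * num ) * num / id $]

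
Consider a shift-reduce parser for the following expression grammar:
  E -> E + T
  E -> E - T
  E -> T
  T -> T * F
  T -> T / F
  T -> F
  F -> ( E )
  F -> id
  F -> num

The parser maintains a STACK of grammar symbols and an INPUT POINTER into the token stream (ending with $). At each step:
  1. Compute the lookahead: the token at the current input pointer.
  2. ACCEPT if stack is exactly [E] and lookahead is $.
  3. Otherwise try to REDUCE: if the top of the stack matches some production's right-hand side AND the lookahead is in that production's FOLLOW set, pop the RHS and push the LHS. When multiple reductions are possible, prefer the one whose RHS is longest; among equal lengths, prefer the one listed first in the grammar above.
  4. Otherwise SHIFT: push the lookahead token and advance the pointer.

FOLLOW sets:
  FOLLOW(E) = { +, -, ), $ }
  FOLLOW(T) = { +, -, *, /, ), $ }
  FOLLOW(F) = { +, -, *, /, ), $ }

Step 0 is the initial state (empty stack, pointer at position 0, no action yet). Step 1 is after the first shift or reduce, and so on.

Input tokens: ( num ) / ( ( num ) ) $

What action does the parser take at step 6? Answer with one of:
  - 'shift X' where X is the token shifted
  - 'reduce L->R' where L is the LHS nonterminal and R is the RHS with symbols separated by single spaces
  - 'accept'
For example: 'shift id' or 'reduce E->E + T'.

Step 1: shift (. Stack=[(] ptr=1 lookahead=num remaining=[num ) / ( ( num ) ) $]
Step 2: shift num. Stack=[( num] ptr=2 lookahead=) remaining=[) / ( ( num ) ) $]
Step 3: reduce F->num. Stack=[( F] ptr=2 lookahead=) remaining=[) / ( ( num ) ) $]
Step 4: reduce T->F. Stack=[( T] ptr=2 lookahead=) remaining=[) / ( ( num ) ) $]
Step 5: reduce E->T. Stack=[( E] ptr=2 lookahead=) remaining=[) / ( ( num ) ) $]
Step 6: shift ). Stack=[( E )] ptr=3 lookahead=/ remaining=[/ ( ( num ) ) $]

Answer: shift )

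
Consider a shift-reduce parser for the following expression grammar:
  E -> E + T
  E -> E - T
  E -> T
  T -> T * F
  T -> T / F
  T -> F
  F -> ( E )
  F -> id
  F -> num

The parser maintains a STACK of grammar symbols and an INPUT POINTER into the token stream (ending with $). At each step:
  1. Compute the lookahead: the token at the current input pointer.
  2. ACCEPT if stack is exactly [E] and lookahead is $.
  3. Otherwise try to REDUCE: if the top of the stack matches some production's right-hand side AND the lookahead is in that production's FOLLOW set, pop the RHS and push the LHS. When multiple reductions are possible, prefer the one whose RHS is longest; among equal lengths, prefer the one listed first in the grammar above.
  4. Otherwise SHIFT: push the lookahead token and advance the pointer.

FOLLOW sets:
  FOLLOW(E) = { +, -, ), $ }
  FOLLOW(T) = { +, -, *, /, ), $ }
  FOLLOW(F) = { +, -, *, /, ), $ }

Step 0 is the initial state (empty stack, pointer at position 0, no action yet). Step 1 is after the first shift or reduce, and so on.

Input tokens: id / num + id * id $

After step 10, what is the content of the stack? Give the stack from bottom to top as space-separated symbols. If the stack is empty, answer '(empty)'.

Answer: E + id

Derivation:
Step 1: shift id. Stack=[id] ptr=1 lookahead=/ remaining=[/ num + id * id $]
Step 2: reduce F->id. Stack=[F] ptr=1 lookahead=/ remaining=[/ num + id * id $]
Step 3: reduce T->F. Stack=[T] ptr=1 lookahead=/ remaining=[/ num + id * id $]
Step 4: shift /. Stack=[T /] ptr=2 lookahead=num remaining=[num + id * id $]
Step 5: shift num. Stack=[T / num] ptr=3 lookahead=+ remaining=[+ id * id $]
Step 6: reduce F->num. Stack=[T / F] ptr=3 lookahead=+ remaining=[+ id * id $]
Step 7: reduce T->T / F. Stack=[T] ptr=3 lookahead=+ remaining=[+ id * id $]
Step 8: reduce E->T. Stack=[E] ptr=3 lookahead=+ remaining=[+ id * id $]
Step 9: shift +. Stack=[E +] ptr=4 lookahead=id remaining=[id * id $]
Step 10: shift id. Stack=[E + id] ptr=5 lookahead=* remaining=[* id $]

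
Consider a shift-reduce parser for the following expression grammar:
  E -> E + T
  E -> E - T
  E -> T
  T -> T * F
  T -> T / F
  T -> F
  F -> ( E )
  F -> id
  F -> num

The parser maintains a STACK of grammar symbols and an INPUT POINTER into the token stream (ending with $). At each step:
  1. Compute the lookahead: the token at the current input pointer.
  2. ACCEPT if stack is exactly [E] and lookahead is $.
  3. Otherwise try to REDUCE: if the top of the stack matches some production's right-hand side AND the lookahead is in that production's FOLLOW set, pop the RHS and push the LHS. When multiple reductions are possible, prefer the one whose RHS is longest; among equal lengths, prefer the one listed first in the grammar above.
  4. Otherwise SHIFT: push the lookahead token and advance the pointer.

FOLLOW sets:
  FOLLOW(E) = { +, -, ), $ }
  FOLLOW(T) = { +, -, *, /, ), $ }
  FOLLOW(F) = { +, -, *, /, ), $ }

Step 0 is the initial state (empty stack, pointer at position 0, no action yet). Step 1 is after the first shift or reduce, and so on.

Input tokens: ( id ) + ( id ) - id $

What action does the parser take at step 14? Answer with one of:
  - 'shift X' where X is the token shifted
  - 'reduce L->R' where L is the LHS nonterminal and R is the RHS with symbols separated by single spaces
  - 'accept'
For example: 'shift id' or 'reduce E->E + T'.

Step 1: shift (. Stack=[(] ptr=1 lookahead=id remaining=[id ) + ( id ) - id $]
Step 2: shift id. Stack=[( id] ptr=2 lookahead=) remaining=[) + ( id ) - id $]
Step 3: reduce F->id. Stack=[( F] ptr=2 lookahead=) remaining=[) + ( id ) - id $]
Step 4: reduce T->F. Stack=[( T] ptr=2 lookahead=) remaining=[) + ( id ) - id $]
Step 5: reduce E->T. Stack=[( E] ptr=2 lookahead=) remaining=[) + ( id ) - id $]
Step 6: shift ). Stack=[( E )] ptr=3 lookahead=+ remaining=[+ ( id ) - id $]
Step 7: reduce F->( E ). Stack=[F] ptr=3 lookahead=+ remaining=[+ ( id ) - id $]
Step 8: reduce T->F. Stack=[T] ptr=3 lookahead=+ remaining=[+ ( id ) - id $]
Step 9: reduce E->T. Stack=[E] ptr=3 lookahead=+ remaining=[+ ( id ) - id $]
Step 10: shift +. Stack=[E +] ptr=4 lookahead=( remaining=[( id ) - id $]
Step 11: shift (. Stack=[E + (] ptr=5 lookahead=id remaining=[id ) - id $]
Step 12: shift id. Stack=[E + ( id] ptr=6 lookahead=) remaining=[) - id $]
Step 13: reduce F->id. Stack=[E + ( F] ptr=6 lookahead=) remaining=[) - id $]
Step 14: reduce T->F. Stack=[E + ( T] ptr=6 lookahead=) remaining=[) - id $]

Answer: reduce T->F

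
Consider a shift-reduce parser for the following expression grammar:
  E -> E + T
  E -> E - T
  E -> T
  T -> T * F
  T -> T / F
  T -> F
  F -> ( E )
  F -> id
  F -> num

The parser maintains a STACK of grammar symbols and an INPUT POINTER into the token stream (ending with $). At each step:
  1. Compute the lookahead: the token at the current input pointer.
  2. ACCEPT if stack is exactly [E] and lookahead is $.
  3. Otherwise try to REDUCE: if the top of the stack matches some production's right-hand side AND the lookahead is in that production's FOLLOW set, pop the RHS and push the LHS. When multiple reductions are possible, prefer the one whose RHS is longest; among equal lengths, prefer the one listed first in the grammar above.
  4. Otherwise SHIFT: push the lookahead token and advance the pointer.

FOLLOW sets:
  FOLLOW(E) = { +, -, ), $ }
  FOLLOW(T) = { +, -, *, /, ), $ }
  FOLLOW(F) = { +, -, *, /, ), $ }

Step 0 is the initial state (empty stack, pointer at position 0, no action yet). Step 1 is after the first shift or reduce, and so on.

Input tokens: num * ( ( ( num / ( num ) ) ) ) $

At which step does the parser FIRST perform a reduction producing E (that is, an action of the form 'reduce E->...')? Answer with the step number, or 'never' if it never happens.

Step 1: shift num. Stack=[num] ptr=1 lookahead=* remaining=[* ( ( ( num / ( num ) ) ) ) $]
Step 2: reduce F->num. Stack=[F] ptr=1 lookahead=* remaining=[* ( ( ( num / ( num ) ) ) ) $]
Step 3: reduce T->F. Stack=[T] ptr=1 lookahead=* remaining=[* ( ( ( num / ( num ) ) ) ) $]
Step 4: shift *. Stack=[T *] ptr=2 lookahead=( remaining=[( ( ( num / ( num ) ) ) ) $]
Step 5: shift (. Stack=[T * (] ptr=3 lookahead=( remaining=[( ( num / ( num ) ) ) ) $]
Step 6: shift (. Stack=[T * ( (] ptr=4 lookahead=( remaining=[( num / ( num ) ) ) ) $]
Step 7: shift (. Stack=[T * ( ( (] ptr=5 lookahead=num remaining=[num / ( num ) ) ) ) $]
Step 8: shift num. Stack=[T * ( ( ( num] ptr=6 lookahead=/ remaining=[/ ( num ) ) ) ) $]
Step 9: reduce F->num. Stack=[T * ( ( ( F] ptr=6 lookahead=/ remaining=[/ ( num ) ) ) ) $]
Step 10: reduce T->F. Stack=[T * ( ( ( T] ptr=6 lookahead=/ remaining=[/ ( num ) ) ) ) $]
Step 11: shift /. Stack=[T * ( ( ( T /] ptr=7 lookahead=( remaining=[( num ) ) ) ) $]
Step 12: shift (. Stack=[T * ( ( ( T / (] ptr=8 lookahead=num remaining=[num ) ) ) ) $]
Step 13: shift num. Stack=[T * ( ( ( T / ( num] ptr=9 lookahead=) remaining=[) ) ) ) $]
Step 14: reduce F->num. Stack=[T * ( ( ( T / ( F] ptr=9 lookahead=) remaining=[) ) ) ) $]
Step 15: reduce T->F. Stack=[T * ( ( ( T / ( T] ptr=9 lookahead=) remaining=[) ) ) ) $]
Step 16: reduce E->T. Stack=[T * ( ( ( T / ( E] ptr=9 lookahead=) remaining=[) ) ) ) $]

Answer: 16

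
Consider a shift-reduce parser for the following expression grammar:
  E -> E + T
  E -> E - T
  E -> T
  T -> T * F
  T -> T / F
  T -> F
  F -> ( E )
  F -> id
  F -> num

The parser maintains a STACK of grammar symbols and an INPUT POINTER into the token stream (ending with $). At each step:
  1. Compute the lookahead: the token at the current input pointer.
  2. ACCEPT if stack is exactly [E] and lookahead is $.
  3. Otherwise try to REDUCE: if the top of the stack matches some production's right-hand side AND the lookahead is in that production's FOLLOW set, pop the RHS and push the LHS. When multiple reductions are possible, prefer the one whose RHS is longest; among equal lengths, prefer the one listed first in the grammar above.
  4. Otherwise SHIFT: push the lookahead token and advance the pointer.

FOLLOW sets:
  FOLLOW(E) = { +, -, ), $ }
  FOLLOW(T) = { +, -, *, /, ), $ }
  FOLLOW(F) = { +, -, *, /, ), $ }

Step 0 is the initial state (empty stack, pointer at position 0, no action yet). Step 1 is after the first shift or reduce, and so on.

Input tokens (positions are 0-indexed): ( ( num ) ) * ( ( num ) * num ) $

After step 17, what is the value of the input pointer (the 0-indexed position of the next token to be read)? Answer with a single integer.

Step 1: shift (. Stack=[(] ptr=1 lookahead=( remaining=[( num ) ) * ( ( num ) * num ) $]
Step 2: shift (. Stack=[( (] ptr=2 lookahead=num remaining=[num ) ) * ( ( num ) * num ) $]
Step 3: shift num. Stack=[( ( num] ptr=3 lookahead=) remaining=[) ) * ( ( num ) * num ) $]
Step 4: reduce F->num. Stack=[( ( F] ptr=3 lookahead=) remaining=[) ) * ( ( num ) * num ) $]
Step 5: reduce T->F. Stack=[( ( T] ptr=3 lookahead=) remaining=[) ) * ( ( num ) * num ) $]
Step 6: reduce E->T. Stack=[( ( E] ptr=3 lookahead=) remaining=[) ) * ( ( num ) * num ) $]
Step 7: shift ). Stack=[( ( E )] ptr=4 lookahead=) remaining=[) * ( ( num ) * num ) $]
Step 8: reduce F->( E ). Stack=[( F] ptr=4 lookahead=) remaining=[) * ( ( num ) * num ) $]
Step 9: reduce T->F. Stack=[( T] ptr=4 lookahead=) remaining=[) * ( ( num ) * num ) $]
Step 10: reduce E->T. Stack=[( E] ptr=4 lookahead=) remaining=[) * ( ( num ) * num ) $]
Step 11: shift ). Stack=[( E )] ptr=5 lookahead=* remaining=[* ( ( num ) * num ) $]
Step 12: reduce F->( E ). Stack=[F] ptr=5 lookahead=* remaining=[* ( ( num ) * num ) $]
Step 13: reduce T->F. Stack=[T] ptr=5 lookahead=* remaining=[* ( ( num ) * num ) $]
Step 14: shift *. Stack=[T *] ptr=6 lookahead=( remaining=[( ( num ) * num ) $]
Step 15: shift (. Stack=[T * (] ptr=7 lookahead=( remaining=[( num ) * num ) $]
Step 16: shift (. Stack=[T * ( (] ptr=8 lookahead=num remaining=[num ) * num ) $]
Step 17: shift num. Stack=[T * ( ( num] ptr=9 lookahead=) remaining=[) * num ) $]

Answer: 9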